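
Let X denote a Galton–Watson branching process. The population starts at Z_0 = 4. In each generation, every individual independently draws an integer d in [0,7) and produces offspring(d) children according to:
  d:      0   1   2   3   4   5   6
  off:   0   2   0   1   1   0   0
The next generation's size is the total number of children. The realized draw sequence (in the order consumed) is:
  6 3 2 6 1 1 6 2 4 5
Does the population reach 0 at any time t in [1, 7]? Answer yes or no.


yes

gen 0: Z_0=4, draws=[6, 3, 2, 6], offspring=[0, 1, 0, 0], Z_1=1
gen 1: Z_1=1, draws=[1], offspring=[2], Z_2=2
gen 2: Z_2=2, draws=[1, 6], offspring=[2, 0], Z_3=2
gen 3: Z_3=2, draws=[2, 4], offspring=[0, 1], Z_4=1
gen 4: Z_4=1, draws=[5], offspring=[0], Z_5=0
gen 5: Z_5=0, draws=[], offspring=[], Z_6=0
gen 6: Z_6=0, draws=[], offspring=[], Z_7=0


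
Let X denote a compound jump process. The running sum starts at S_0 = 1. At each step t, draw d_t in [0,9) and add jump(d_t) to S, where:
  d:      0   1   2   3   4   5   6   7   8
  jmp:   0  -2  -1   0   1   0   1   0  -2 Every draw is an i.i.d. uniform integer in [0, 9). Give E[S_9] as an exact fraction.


Outcome values over d=0..8: [0, -2, -1, 0, 1, 0, 1, 0, -2]
Σy = -3, Σy² = 11, M = 9
μ = -3/9 = -1/3,  σ² = 11/9 − (-1/3)² = 10/9
E[S_9] = 1 + 9·(-1/3) = -2

-2


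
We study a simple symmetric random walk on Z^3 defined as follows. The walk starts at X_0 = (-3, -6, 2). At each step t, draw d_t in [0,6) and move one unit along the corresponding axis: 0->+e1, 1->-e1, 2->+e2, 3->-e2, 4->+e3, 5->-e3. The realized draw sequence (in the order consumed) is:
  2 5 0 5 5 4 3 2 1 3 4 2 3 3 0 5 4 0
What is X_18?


(-1, -7, 1)

t=0: X=(-3, -6, 2), d=2 → +e2, X_1=(-3, -5, 2)
t=1: X=(-3, -5, 2), d=5 → -e3, X_2=(-3, -5, 1)
t=2: X=(-3, -5, 1), d=0 → +e1, X_3=(-2, -5, 1)
t=3: X=(-2, -5, 1), d=5 → -e3, X_4=(-2, -5, 0)
t=4: X=(-2, -5, 0), d=5 → -e3, X_5=(-2, -5, -1)
t=5: X=(-2, -5, -1), d=4 → +e3, X_6=(-2, -5, 0)
t=6: X=(-2, -5, 0), d=3 → -e2, X_7=(-2, -6, 0)
t=7: X=(-2, -6, 0), d=2 → +e2, X_8=(-2, -5, 0)
t=8: X=(-2, -5, 0), d=1 → -e1, X_9=(-3, -5, 0)
t=9: X=(-3, -5, 0), d=3 → -e2, X_10=(-3, -6, 0)
t=10: X=(-3, -6, 0), d=4 → +e3, X_11=(-3, -6, 1)
t=11: X=(-3, -6, 1), d=2 → +e2, X_12=(-3, -5, 1)
t=12: X=(-3, -5, 1), d=3 → -e2, X_13=(-3, -6, 1)
t=13: X=(-3, -6, 1), d=3 → -e2, X_14=(-3, -7, 1)
t=14: X=(-3, -7, 1), d=0 → +e1, X_15=(-2, -7, 1)
t=15: X=(-2, -7, 1), d=5 → -e3, X_16=(-2, -7, 0)
t=16: X=(-2, -7, 0), d=4 → +e3, X_17=(-2, -7, 1)
t=17: X=(-2, -7, 1), d=0 → +e1, X_18=(-1, -7, 1)


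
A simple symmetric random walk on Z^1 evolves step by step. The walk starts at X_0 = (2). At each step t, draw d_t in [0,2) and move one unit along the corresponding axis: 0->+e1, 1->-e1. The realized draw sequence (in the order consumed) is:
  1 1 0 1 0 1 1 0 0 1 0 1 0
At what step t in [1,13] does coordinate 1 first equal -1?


t=0: X=(2), d=1 → -e1, X_1=(1)
t=1: X=(1), d=1 → -e1, X_2=(0)
t=2: X=(0), d=0 → +e1, X_3=(1)
t=3: X=(1), d=1 → -e1, X_4=(0)
t=4: X=(0), d=0 → +e1, X_5=(1)
t=5: X=(1), d=1 → -e1, X_6=(0)
t=6: X=(0), d=1 → -e1, X_7=(-1)
t=7: X=(-1), d=0 → +e1, X_8=(0)
t=8: X=(0), d=0 → +e1, X_9=(1)
t=9: X=(1), d=1 → -e1, X_10=(0)
t=10: X=(0), d=0 → +e1, X_11=(1)
t=11: X=(1), d=1 → -e1, X_12=(0)
t=12: X=(0), d=0 → +e1, X_13=(1)

7


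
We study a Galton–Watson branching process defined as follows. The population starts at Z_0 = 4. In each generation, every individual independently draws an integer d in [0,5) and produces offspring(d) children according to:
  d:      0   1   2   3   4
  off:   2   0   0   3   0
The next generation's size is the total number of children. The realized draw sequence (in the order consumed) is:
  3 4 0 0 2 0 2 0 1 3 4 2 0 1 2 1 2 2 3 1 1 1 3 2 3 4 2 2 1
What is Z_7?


gen 0: Z_0=4, draws=[3, 4, 0, 0], offspring=[3, 0, 2, 2], Z_1=7
gen 1: Z_1=7, draws=[2, 0, 2, 0, 1, 3, 4], offspring=[0, 2, 0, 2, 0, 3, 0], Z_2=7
gen 2: Z_2=7, draws=[2, 0, 1, 2, 1, 2, 2], offspring=[0, 2, 0, 0, 0, 0, 0], Z_3=2
gen 3: Z_3=2, draws=[3, 1], offspring=[3, 0], Z_4=3
gen 4: Z_4=3, draws=[1, 1, 3], offspring=[0, 0, 3], Z_5=3
gen 5: Z_5=3, draws=[2, 3, 4], offspring=[0, 3, 0], Z_6=3
gen 6: Z_6=3, draws=[2, 2, 1], offspring=[0, 0, 0], Z_7=0

0


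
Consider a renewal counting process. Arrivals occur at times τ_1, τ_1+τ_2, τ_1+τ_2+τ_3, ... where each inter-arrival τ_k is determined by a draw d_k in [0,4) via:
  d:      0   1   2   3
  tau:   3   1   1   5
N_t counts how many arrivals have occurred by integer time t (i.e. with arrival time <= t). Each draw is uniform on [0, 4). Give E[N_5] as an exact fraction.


61/32

Inter-arrival values over d=0..3: [3, 1, 1, 5]
Each d has probability 1/4, so the pmf of τ is: f(1) = 1/2, f(3) = 1/4, f(5) = 1/4
Renewal equation for m(n) = E[N_n]: condition on τ_1 = k (if k <= n, one arrival plus a fresh copy on the remaining n−k steps): m(n) = F(n) + Σ_{k<=n} f(k)·m(n−k), where F(n) = P(τ <= n) and m(0) = 0
m(1) = F(1) = 1/2
m(2) = F(2) + f(1)·m(1) = 1/2 + 1/2·1/2 = 3/4
m(3) = F(3) + f(1)·m(2) = 3/4 + 1/2·3/4 = 9/8
m(4) = F(4) + f(1)·m(3) + f(3)·m(1) = 3/4 + 1/2·9/8 + 1/4·1/2 = 23/16
m(5) = F(5) + f(1)·m(4) + f(3)·m(2) = 1 + 1/2·23/16 + 1/4·3/4 = 61/32
E[N_5] = m(5) = 61/32


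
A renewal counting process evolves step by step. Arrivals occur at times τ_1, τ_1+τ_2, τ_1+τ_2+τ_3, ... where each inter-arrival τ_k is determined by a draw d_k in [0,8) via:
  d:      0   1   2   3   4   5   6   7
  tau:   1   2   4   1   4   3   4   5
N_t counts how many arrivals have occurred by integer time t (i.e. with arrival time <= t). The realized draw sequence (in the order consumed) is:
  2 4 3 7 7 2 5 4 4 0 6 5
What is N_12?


3

draw d_1=2: τ_1=4, arrival time A_1=4
draw d_2=4: τ_2=4, arrival time A_2=8
draw d_3=3: τ_3=1, arrival time A_3=9
draw d_4=7: τ_4=5, arrival time A_4=14
draw d_5=7: τ_5=5, arrival time A_5=19
draw d_6=2: τ_6=4, arrival time A_6=23
draw d_7=5: τ_7=3, arrival time A_7=26
draw d_8=4: τ_8=4, arrival time A_8=30
draw d_9=4: τ_9=4, arrival time A_9=34
draw d_10=0: τ_10=1, arrival time A_10=35
draw d_11=6: τ_11=4, arrival time A_11=39
draw d_12=5: τ_12=3, arrival time A_12=42
N_t over t=0..12: 0:0 1:0 2:0 3:0 4:1 5:1 6:1 7:1 8:2 9:3 10:3 11:3 12:3


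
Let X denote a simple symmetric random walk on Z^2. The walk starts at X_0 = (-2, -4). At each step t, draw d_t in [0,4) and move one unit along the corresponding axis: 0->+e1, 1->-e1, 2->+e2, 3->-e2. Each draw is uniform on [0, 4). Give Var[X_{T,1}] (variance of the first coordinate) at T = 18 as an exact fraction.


Outcome values over d=0..3: [1, -1, 0, 0]
Σy = 0, Σy² = 2, M = 4
μ = 0/4 = 0,  σ² = 2/4 − (0)² = 1/2
Independent increments: Var[X_18] = 18·σ² = 18·(1/2) = 9

9


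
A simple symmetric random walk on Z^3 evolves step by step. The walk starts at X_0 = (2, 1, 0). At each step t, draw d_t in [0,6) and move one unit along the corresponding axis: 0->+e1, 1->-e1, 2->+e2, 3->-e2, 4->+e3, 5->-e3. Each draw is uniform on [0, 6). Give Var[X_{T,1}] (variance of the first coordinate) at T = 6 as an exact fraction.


2

Outcome values over d=0..5: [1, -1, 0, 0, 0, 0]
Σy = 0, Σy² = 2, M = 6
μ = 0/6 = 0,  σ² = 2/6 − (0)² = 1/3
Independent increments: Var[X_6] = 6·σ² = 6·(1/3) = 2


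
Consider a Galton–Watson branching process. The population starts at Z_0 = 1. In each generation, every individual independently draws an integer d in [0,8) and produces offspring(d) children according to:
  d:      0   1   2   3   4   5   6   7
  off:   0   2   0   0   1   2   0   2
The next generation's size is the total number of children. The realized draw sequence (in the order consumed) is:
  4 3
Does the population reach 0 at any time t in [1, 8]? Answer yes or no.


yes

gen 0: Z_0=1, draws=[4], offspring=[1], Z_1=1
gen 1: Z_1=1, draws=[3], offspring=[0], Z_2=0
gen 2: Z_2=0, draws=[], offspring=[], Z_3=0
gen 3: Z_3=0, draws=[], offspring=[], Z_4=0
gen 4: Z_4=0, draws=[], offspring=[], Z_5=0
gen 5: Z_5=0, draws=[], offspring=[], Z_6=0
gen 6: Z_6=0, draws=[], offspring=[], Z_7=0
gen 7: Z_7=0, draws=[], offspring=[], Z_8=0


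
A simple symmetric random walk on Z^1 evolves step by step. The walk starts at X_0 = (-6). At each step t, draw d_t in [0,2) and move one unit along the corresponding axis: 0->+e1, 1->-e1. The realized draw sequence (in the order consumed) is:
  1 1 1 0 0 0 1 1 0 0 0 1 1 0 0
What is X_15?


t=0: X=(-6), d=1 → -e1, X_1=(-7)
t=1: X=(-7), d=1 → -e1, X_2=(-8)
t=2: X=(-8), d=1 → -e1, X_3=(-9)
t=3: X=(-9), d=0 → +e1, X_4=(-8)
t=4: X=(-8), d=0 → +e1, X_5=(-7)
t=5: X=(-7), d=0 → +e1, X_6=(-6)
t=6: X=(-6), d=1 → -e1, X_7=(-7)
t=7: X=(-7), d=1 → -e1, X_8=(-8)
t=8: X=(-8), d=0 → +e1, X_9=(-7)
t=9: X=(-7), d=0 → +e1, X_10=(-6)
t=10: X=(-6), d=0 → +e1, X_11=(-5)
t=11: X=(-5), d=1 → -e1, X_12=(-6)
t=12: X=(-6), d=1 → -e1, X_13=(-7)
t=13: X=(-7), d=0 → +e1, X_14=(-6)
t=14: X=(-6), d=0 → +e1, X_15=(-5)

(-5)


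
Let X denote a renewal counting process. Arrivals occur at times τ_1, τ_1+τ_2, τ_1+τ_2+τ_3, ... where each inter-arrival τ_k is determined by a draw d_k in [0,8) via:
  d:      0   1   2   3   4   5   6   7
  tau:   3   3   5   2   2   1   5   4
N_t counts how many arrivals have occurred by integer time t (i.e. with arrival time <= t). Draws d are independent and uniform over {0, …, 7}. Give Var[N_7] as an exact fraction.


2592130297455/4398046511104

Inter-arrival values over d=0..7: [3, 3, 5, 2, 2, 1, 5, 4]
Each d has probability 1/8, so the pmf of τ is: f(1) = 1/8, f(2) = 1/4, f(3) = 1/4, f(4) = 1/8, f(5) = 1/4
Let p_n(j) = P(N_n = j), with p_0 = [1]. Condition on τ_1: p_n(0) = P(τ > n), and for j >= 1, p_n(j) = Σ_{k<=n} f(k)·p_{n−k}(j−1)
p_1 = [7/8, 1/8]  (j = 0..1)
p_2 = [5/8, 23/64, 1/64]  (j = 0..2)
p_3 = [3/8, 35/64, 39/512, 1/512]  (j = 0..3)
p_4 = [1/4, 35/64, 97/512, 55/4096, 1/4096]  (j = 0..4)
p_5 = [0, 41/64, 159/512, 191/4096, 71/32768, 1/32768]  (j = 0..5)
p_6 = [0, 29/64, 55/128, 439/4096, 317/32768, 87/262144, 1/262144]  (j = 0..6)
p_7 = [0, 17/64, 131/256, 787/4096, 939/32768, 475/262144, 103/2097152, 1/2097152]  (j = 0..7)
E[N_7] = Σ j·p_7(j) = 4172201/2097152;  E[N_7²] = Σ j²·p_7(j) = 9536453/2097152
Var[N_7] = 9536453/2097152 − (4172201/2097152)² = 2592130297455/4398046511104


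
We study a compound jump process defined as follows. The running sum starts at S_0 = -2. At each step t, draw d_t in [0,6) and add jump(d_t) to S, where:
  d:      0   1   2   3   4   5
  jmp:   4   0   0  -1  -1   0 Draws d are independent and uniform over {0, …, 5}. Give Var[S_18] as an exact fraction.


52

Outcome values over d=0..5: [4, 0, 0, -1, -1, 0]
Σy = 2, Σy² = 18, M = 6
μ = 2/6 = 1/3,  σ² = 18/6 − (1/3)² = 26/9
Independent increments: Var[S_18] = 18·σ² = 18·(26/9) = 52


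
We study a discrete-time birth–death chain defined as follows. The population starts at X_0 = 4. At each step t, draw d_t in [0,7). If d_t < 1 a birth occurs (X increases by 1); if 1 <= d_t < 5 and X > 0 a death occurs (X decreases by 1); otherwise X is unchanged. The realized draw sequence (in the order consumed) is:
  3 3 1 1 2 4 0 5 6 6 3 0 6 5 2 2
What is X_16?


0

t=0: X=4, d=3 → death, X_1=3
t=1: X=3, d=3 → death, X_2=2
t=2: X=2, d=1 → death, X_3=1
t=3: X=1, d=1 → death, X_4=0
t=4: X=0, d=2 → hold, X_5=0
t=5: X=0, d=4 → hold, X_6=0
t=6: X=0, d=0 → birth, X_7=1
t=7: X=1, d=5 → hold, X_8=1
t=8: X=1, d=6 → hold, X_9=1
t=9: X=1, d=6 → hold, X_10=1
t=10: X=1, d=3 → death, X_11=0
t=11: X=0, d=0 → birth, X_12=1
t=12: X=1, d=6 → hold, X_13=1
t=13: X=1, d=5 → hold, X_14=1
t=14: X=1, d=2 → death, X_15=0
t=15: X=0, d=2 → hold, X_16=0


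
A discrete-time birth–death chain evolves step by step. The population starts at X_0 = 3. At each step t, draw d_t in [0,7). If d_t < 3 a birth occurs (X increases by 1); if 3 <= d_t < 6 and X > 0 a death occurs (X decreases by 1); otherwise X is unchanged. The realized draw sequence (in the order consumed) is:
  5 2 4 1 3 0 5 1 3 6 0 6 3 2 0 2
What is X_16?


5

t=0: X=3, d=5 → death, X_1=2
t=1: X=2, d=2 → birth, X_2=3
t=2: X=3, d=4 → death, X_3=2
t=3: X=2, d=1 → birth, X_4=3
t=4: X=3, d=3 → death, X_5=2
t=5: X=2, d=0 → birth, X_6=3
t=6: X=3, d=5 → death, X_7=2
t=7: X=2, d=1 → birth, X_8=3
t=8: X=3, d=3 → death, X_9=2
t=9: X=2, d=6 → hold, X_10=2
t=10: X=2, d=0 → birth, X_11=3
t=11: X=3, d=6 → hold, X_12=3
t=12: X=3, d=3 → death, X_13=2
t=13: X=2, d=2 → birth, X_14=3
t=14: X=3, d=0 → birth, X_15=4
t=15: X=4, d=2 → birth, X_16=5


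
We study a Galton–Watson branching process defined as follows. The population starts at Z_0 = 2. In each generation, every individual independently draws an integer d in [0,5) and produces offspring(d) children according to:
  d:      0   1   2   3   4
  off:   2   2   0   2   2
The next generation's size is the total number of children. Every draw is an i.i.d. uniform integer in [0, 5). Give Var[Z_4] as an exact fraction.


18956288/390625

Outcome values over d=0..4: [2, 2, 0, 2, 2]
Σy = 8, Σy² = 16, M = 5
μ = 8/5 = 8/5,  σ² = 16/5 − (8/5)² = 16/25
V_0 = 0, E_0 = 2
V_1 = 16/25·E_0 + (8/5)²·V_0 = 32/25;  E_1 = 16/5
V_2 = 16/25·E_1 + (8/5)²·V_1 = 3328/625;  E_2 = 128/25
V_3 = 16/25·E_2 + (8/5)²·V_2 = 264192/15625;  E_3 = 1024/125
V_4 = 16/25·E_3 + (8/5)²·V_3 = 18956288/390625;  E_4 = 8192/625


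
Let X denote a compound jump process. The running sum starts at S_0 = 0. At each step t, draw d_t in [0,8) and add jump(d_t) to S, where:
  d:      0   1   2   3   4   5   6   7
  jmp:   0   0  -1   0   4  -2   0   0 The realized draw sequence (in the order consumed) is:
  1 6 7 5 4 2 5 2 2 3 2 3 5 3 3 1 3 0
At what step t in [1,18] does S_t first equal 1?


6

t=0: S=0, d=1, jump=0, S_1=0
t=1: S=0, d=6, jump=0, S_2=0
t=2: S=0, d=7, jump=0, S_3=0
t=3: S=0, d=5, jump=-2, S_4=-2
t=4: S=-2, d=4, jump=4, S_5=2
t=5: S=2, d=2, jump=-1, S_6=1
t=6: S=1, d=5, jump=-2, S_7=-1
t=7: S=-1, d=2, jump=-1, S_8=-2
t=8: S=-2, d=2, jump=-1, S_9=-3
t=9: S=-3, d=3, jump=0, S_10=-3
t=10: S=-3, d=2, jump=-1, S_11=-4
t=11: S=-4, d=3, jump=0, S_12=-4
t=12: S=-4, d=5, jump=-2, S_13=-6
t=13: S=-6, d=3, jump=0, S_14=-6
t=14: S=-6, d=3, jump=0, S_15=-6
t=15: S=-6, d=1, jump=0, S_16=-6
t=16: S=-6, d=3, jump=0, S_17=-6
t=17: S=-6, d=0, jump=0, S_18=-6


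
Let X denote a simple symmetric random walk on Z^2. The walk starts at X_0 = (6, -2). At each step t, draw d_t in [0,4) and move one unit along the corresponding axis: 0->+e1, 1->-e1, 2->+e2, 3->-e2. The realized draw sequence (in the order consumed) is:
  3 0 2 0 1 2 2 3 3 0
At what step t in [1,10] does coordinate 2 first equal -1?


t=0: X=(6, -2), d=3 → -e2, X_1=(6, -3)
t=1: X=(6, -3), d=0 → +e1, X_2=(7, -3)
t=2: X=(7, -3), d=2 → +e2, X_3=(7, -2)
t=3: X=(7, -2), d=0 → +e1, X_4=(8, -2)
t=4: X=(8, -2), d=1 → -e1, X_5=(7, -2)
t=5: X=(7, -2), d=2 → +e2, X_6=(7, -1)
t=6: X=(7, -1), d=2 → +e2, X_7=(7, 0)
t=7: X=(7, 0), d=3 → -e2, X_8=(7, -1)
t=8: X=(7, -1), d=3 → -e2, X_9=(7, -2)
t=9: X=(7, -2), d=0 → +e1, X_10=(8, -2)

6


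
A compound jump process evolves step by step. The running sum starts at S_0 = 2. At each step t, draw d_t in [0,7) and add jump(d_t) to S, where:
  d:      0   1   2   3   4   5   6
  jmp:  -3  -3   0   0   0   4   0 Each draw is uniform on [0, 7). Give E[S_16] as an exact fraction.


-18/7

Outcome values over d=0..6: [-3, -3, 0, 0, 0, 4, 0]
Σy = -2, Σy² = 34, M = 7
μ = -2/7 = -2/7,  σ² = 34/7 − (-2/7)² = 234/49
E[S_16] = 2 + 16·(-2/7) = -18/7


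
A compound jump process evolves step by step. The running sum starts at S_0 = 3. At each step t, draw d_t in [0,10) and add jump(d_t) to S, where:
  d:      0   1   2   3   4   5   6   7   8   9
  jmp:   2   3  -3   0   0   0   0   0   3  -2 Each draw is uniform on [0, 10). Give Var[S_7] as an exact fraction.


2387/100

Outcome values over d=0..9: [2, 3, -3, 0, 0, 0, 0, 0, 3, -2]
Σy = 3, Σy² = 35, M = 10
μ = 3/10 = 3/10,  σ² = 35/10 − (3/10)² = 341/100
Independent increments: Var[S_7] = 7·σ² = 7·(341/100) = 2387/100


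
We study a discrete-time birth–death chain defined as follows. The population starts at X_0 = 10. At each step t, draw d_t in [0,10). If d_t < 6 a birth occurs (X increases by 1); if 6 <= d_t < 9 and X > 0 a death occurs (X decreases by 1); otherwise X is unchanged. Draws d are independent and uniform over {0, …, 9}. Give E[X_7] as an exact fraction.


121/10

X can drop by at most 1 per step and X_0 = 10 > T = 7, so X_t >= 10 − t >= 3 > 0 for every t <= 7: the floor at 0 (the 'and X > 0' condition) never binds. Hence X_7 = X_0 + Σ_{t<7} Y_t with i.i.d. increments Y_t = y(d_t) ∈ {+1, −1, 0}.
Outcome values over d=0..9: [1, 1, 1, 1, 1, 1, -1, -1, -1, 0]
Σy = 3, Σy² = 9, M = 10
μ = 3/10 = 3/10,  σ² = 9/10 − (3/10)² = 81/100
E[X_7] = 10 + 7·(3/10) = 121/10


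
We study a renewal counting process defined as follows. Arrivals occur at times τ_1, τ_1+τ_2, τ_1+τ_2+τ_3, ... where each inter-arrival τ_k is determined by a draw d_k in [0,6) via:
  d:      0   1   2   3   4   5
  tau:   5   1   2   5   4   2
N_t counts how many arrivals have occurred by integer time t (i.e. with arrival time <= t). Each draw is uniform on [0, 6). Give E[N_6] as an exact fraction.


Inter-arrival values over d=0..5: [5, 1, 2, 5, 4, 2]
Each d has probability 1/6, so the pmf of τ is: f(1) = 1/6, f(2) = 1/3, f(4) = 1/6, f(5) = 1/3
Renewal equation for m(n) = E[N_n]: condition on τ_1 = k (if k <= n, one arrival plus a fresh copy on the remaining n−k steps): m(n) = F(n) + Σ_{k<=n} f(k)·m(n−k), where F(n) = P(τ <= n) and m(0) = 0
m(1) = F(1) = 1/6
m(2) = F(2) + f(1)·m(1) = 1/2 + 1/6·1/6 = 19/36
m(3) = F(3) + f(1)·m(2) + f(2)·m(1) = 1/2 + 1/6·19/36 + 1/3·1/6 = 139/216
m(4) = F(4) + f(1)·m(3) + f(2)·m(2) = 2/3 + 1/6·139/216 + 1/3·19/36 = 1231/1296
m(5) = F(5) + f(1)·m(4) + f(2)·m(3) + f(4)·m(1) = 1 + 1/6·1231/1296 + 1/3·139/216 + 1/6·1/6 = 10891/7776
m(6) = F(6) + f(1)·m(5) + f(2)·m(4) + f(4)·m(2) + f(5)·m(1) = 1 + 1/6·10891/7776 + 1/3·1231/1296 + 1/6·19/36 + 1/3·1/6 = 79015/46656
E[N_6] = m(6) = 79015/46656

79015/46656


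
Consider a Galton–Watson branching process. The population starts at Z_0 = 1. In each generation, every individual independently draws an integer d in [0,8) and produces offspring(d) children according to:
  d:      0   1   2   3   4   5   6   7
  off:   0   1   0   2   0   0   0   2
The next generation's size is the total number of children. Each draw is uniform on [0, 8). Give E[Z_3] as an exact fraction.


Outcome values over d=0..7: [0, 1, 0, 2, 0, 0, 0, 2]
Σy = 5, Σy² = 9, M = 8
μ = 5/8 = 5/8,  σ² = 9/8 − (5/8)² = 47/64
E[Z_0] = 1
E[Z_1] = 5/8·E[Z_0] = 5/8
E[Z_2] = 5/8·E[Z_1] = 25/64
E[Z_3] = 5/8·E[Z_2] = 125/512

125/512


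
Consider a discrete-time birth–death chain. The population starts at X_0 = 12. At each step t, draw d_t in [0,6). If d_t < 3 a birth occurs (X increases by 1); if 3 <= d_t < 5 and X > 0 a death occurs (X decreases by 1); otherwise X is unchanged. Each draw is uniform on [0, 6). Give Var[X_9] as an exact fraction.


29/4

X can drop by at most 1 per step and X_0 = 12 > T = 9, so X_t >= 12 − t >= 3 > 0 for every t <= 9: the floor at 0 (the 'and X > 0' condition) never binds. Hence X_9 = X_0 + Σ_{t<9} Y_t with i.i.d. increments Y_t = y(d_t) ∈ {+1, −1, 0}.
Outcome values over d=0..5: [1, 1, 1, -1, -1, 0]
Σy = 1, Σy² = 5, M = 6
μ = 1/6 = 1/6,  σ² = 5/6 − (1/6)² = 29/36
Independent increments: Var[X_9] = 9·σ² = 9·(29/36) = 29/4


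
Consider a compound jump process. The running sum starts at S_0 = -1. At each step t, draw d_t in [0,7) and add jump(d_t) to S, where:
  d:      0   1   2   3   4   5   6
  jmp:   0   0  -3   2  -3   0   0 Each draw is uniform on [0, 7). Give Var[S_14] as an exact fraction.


276/7

Outcome values over d=0..6: [0, 0, -3, 2, -3, 0, 0]
Σy = -4, Σy² = 22, M = 7
μ = -4/7 = -4/7,  σ² = 22/7 − (-4/7)² = 138/49
Independent increments: Var[S_14] = 14·σ² = 14·(138/49) = 276/7


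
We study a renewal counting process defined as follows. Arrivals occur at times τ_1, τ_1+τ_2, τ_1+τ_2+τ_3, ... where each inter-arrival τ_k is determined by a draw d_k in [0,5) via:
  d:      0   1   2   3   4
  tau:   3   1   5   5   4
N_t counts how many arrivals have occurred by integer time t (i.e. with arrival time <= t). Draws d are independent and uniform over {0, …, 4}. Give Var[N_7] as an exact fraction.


Inter-arrival values over d=0..4: [3, 1, 5, 5, 4]
Each d has probability 1/5, so the pmf of τ is: f(1) = 1/5, f(3) = 1/5, f(4) = 1/5, f(5) = 2/5
Let p_n(j) = P(N_n = j), with p_0 = [1]. Condition on τ_1: p_n(0) = P(τ > n), and for j >= 1, p_n(j) = Σ_{k<=n} f(k)·p_{n−k}(j−1)
p_1 = [4/5, 1/5]  (j = 0..1)
p_2 = [4/5, 4/25, 1/25]  (j = 0..2)
p_3 = [3/5, 9/25, 4/125, 1/125]  (j = 0..3)
p_4 = [2/5, 12/25, 14/125, 4/625, 1/625]  (j = 0..4)
p_5 = [0, 4/5, 21/125, 19/625, 4/3125, 1/3125]  (j = 0..5)
p_6 = [0, 3/5, 43/125, 6/125, 24/3125, 4/15625, 1/15625]  (j = 0..6)
p_7 = [0, 13/25, 44/125, 71/625, 39/3125, 29/15625, 4/78125, 1/78125]  (j = 0..7)
E[N_7] = Σ j·p_7(j) = 126906/78125;  E[N_7²] = Σ j²·p_7(j) = 249918/78125
Var[N_7] = 249918/78125 − (126906/78125)² = 3419710914/6103515625

3419710914/6103515625


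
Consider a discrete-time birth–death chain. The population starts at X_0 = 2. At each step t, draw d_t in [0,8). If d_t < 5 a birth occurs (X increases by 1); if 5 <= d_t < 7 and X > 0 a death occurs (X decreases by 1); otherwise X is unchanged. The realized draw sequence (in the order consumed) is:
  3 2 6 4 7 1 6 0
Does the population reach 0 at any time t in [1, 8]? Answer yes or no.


t=0: X=2, d=3 → birth, X_1=3
t=1: X=3, d=2 → birth, X_2=4
t=2: X=4, d=6 → death, X_3=3
t=3: X=3, d=4 → birth, X_4=4
t=4: X=4, d=7 → hold, X_5=4
t=5: X=4, d=1 → birth, X_6=5
t=6: X=5, d=6 → death, X_7=4
t=7: X=4, d=0 → birth, X_8=5

no


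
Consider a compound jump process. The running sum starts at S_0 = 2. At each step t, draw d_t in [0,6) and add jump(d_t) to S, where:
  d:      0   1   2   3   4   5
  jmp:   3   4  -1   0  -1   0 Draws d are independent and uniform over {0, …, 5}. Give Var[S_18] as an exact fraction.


137/2

Outcome values over d=0..5: [3, 4, -1, 0, -1, 0]
Σy = 5, Σy² = 27, M = 6
μ = 5/6 = 5/6,  σ² = 27/6 − (5/6)² = 137/36
Independent increments: Var[S_18] = 18·σ² = 18·(137/36) = 137/2


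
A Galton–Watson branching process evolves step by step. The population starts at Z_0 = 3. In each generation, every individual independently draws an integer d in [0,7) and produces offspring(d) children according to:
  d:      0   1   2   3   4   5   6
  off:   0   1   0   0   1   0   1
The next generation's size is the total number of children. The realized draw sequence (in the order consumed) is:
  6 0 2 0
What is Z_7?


0

gen 0: Z_0=3, draws=[6, 0, 2], offspring=[1, 0, 0], Z_1=1
gen 1: Z_1=1, draws=[0], offspring=[0], Z_2=0
gen 2: Z_2=0, draws=[], offspring=[], Z_3=0
gen 3: Z_3=0, draws=[], offspring=[], Z_4=0
gen 4: Z_4=0, draws=[], offspring=[], Z_5=0
gen 5: Z_5=0, draws=[], offspring=[], Z_6=0
gen 6: Z_6=0, draws=[], offspring=[], Z_7=0


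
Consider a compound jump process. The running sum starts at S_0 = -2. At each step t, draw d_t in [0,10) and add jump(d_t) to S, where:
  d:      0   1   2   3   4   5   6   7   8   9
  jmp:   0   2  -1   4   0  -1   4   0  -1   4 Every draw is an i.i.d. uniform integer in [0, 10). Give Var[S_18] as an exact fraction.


3861/50

Outcome values over d=0..9: [0, 2, -1, 4, 0, -1, 4, 0, -1, 4]
Σy = 11, Σy² = 55, M = 10
μ = 11/10 = 11/10,  σ² = 55/10 − (11/10)² = 429/100
Independent increments: Var[S_18] = 18·σ² = 18·(429/100) = 3861/50


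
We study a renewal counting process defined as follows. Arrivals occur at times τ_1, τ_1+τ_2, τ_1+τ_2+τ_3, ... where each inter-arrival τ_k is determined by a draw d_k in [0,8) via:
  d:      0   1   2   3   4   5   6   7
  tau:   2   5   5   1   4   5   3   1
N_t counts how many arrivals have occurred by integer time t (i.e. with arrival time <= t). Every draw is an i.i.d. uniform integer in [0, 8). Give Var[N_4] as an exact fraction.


45759/65536

Inter-arrival values over d=0..7: [2, 5, 5, 1, 4, 5, 3, 1]
Each d has probability 1/8, so the pmf of τ is: f(1) = 1/4, f(2) = 1/8, f(3) = 1/8, f(4) = 1/8, f(5) = 3/8
Let p_n(j) = P(N_n = j), with p_0 = [1]. Condition on τ_1: p_n(0) = P(τ > n), and for j >= 1, p_n(j) = Σ_{k<=n} f(k)·p_{n−k}(j−1)
p_1 = [3/4, 1/4]  (j = 0..1)
p_2 = [5/8, 5/16, 1/16]  (j = 0..2)
p_3 = [1/2, 3/8, 7/64, 1/64]  (j = 0..3)
p_4 = [3/8, 27/64, 21/128, 9/256, 1/256]  (j = 0..4)
E[N_4] = Σ j·p_4(j) = 223/256;  E[N_4²] = Σ j²·p_4(j) = 373/256
Var[N_4] = 373/256 − (223/256)² = 45759/65536


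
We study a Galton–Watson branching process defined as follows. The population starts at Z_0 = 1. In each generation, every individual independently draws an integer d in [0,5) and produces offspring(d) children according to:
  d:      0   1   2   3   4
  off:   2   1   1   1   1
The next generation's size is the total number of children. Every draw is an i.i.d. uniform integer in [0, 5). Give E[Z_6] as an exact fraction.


46656/15625

Outcome values over d=0..4: [2, 1, 1, 1, 1]
Σy = 6, Σy² = 8, M = 5
μ = 6/5 = 6/5,  σ² = 8/5 − (6/5)² = 4/25
E[Z_0] = 1
E[Z_1] = 6/5·E[Z_0] = 6/5
E[Z_2] = 6/5·E[Z_1] = 36/25
E[Z_3] = 6/5·E[Z_2] = 216/125
E[Z_4] = 6/5·E[Z_3] = 1296/625
E[Z_5] = 6/5·E[Z_4] = 7776/3125
E[Z_6] = 6/5·E[Z_5] = 46656/15625


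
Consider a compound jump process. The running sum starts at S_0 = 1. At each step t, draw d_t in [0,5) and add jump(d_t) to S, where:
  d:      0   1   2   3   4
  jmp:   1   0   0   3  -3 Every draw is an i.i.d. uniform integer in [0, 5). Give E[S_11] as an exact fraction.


Outcome values over d=0..4: [1, 0, 0, 3, -3]
Σy = 1, Σy² = 19, M = 5
μ = 1/5 = 1/5,  σ² = 19/5 − (1/5)² = 94/25
E[S_11] = 1 + 11·(1/5) = 16/5

16/5


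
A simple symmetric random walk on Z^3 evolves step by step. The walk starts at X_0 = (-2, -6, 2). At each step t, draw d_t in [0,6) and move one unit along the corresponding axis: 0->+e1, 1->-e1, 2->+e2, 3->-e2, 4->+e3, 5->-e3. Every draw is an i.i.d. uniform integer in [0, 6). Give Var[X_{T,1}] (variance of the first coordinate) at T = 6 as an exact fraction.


2

Outcome values over d=0..5: [1, -1, 0, 0, 0, 0]
Σy = 0, Σy² = 2, M = 6
μ = 0/6 = 0,  σ² = 2/6 − (0)² = 1/3
Independent increments: Var[X_6] = 6·σ² = 6·(1/3) = 2


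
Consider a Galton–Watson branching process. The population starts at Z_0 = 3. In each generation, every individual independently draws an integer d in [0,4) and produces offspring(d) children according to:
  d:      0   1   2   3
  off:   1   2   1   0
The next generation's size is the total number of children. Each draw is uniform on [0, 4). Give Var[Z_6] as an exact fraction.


9

Outcome values over d=0..3: [1, 2, 1, 0]
Σy = 4, Σy² = 6, M = 4
μ = 4/4 = 1,  σ² = 6/4 − (1)² = 1/2
V_0 = 0, E_0 = 3
V_1 = 1/2·E_0 + (1)²·V_0 = 3/2;  E_1 = 3
V_2 = 1/2·E_1 + (1)²·V_1 = 3;  E_2 = 3
V_3 = 1/2·E_2 + (1)²·V_2 = 9/2;  E_3 = 3
V_4 = 1/2·E_3 + (1)²·V_3 = 6;  E_4 = 3
V_5 = 1/2·E_4 + (1)²·V_4 = 15/2;  E_5 = 3
V_6 = 1/2·E_5 + (1)²·V_5 = 9;  E_6 = 3


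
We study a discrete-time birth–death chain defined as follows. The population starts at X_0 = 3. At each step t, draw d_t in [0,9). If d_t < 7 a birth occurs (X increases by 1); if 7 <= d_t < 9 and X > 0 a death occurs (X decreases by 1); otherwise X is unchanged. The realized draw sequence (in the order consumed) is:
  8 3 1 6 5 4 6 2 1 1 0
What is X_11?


t=0: X=3, d=8 → death, X_1=2
t=1: X=2, d=3 → birth, X_2=3
t=2: X=3, d=1 → birth, X_3=4
t=3: X=4, d=6 → birth, X_4=5
t=4: X=5, d=5 → birth, X_5=6
t=5: X=6, d=4 → birth, X_6=7
t=6: X=7, d=6 → birth, X_7=8
t=7: X=8, d=2 → birth, X_8=9
t=8: X=9, d=1 → birth, X_9=10
t=9: X=10, d=1 → birth, X_10=11
t=10: X=11, d=0 → birth, X_11=12

12


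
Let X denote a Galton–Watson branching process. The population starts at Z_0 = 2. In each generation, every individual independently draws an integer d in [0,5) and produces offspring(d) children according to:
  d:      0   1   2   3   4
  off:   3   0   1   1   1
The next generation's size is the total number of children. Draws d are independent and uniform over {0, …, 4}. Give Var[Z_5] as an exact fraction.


289329408/9765625

Outcome values over d=0..4: [3, 0, 1, 1, 1]
Σy = 6, Σy² = 12, M = 5
μ = 6/5 = 6/5,  σ² = 12/5 − (6/5)² = 24/25
V_0 = 0, E_0 = 2
V_1 = 24/25·E_0 + (6/5)²·V_0 = 48/25;  E_1 = 12/5
V_2 = 24/25·E_1 + (6/5)²·V_1 = 3168/625;  E_2 = 72/25
V_3 = 24/25·E_2 + (6/5)²·V_2 = 157248/15625;  E_3 = 432/125
V_4 = 24/25·E_3 + (6/5)²·V_3 = 6956928/390625;  E_4 = 2592/625
V_5 = 24/25·E_4 + (6/5)²·V_4 = 289329408/9765625;  E_5 = 15552/3125


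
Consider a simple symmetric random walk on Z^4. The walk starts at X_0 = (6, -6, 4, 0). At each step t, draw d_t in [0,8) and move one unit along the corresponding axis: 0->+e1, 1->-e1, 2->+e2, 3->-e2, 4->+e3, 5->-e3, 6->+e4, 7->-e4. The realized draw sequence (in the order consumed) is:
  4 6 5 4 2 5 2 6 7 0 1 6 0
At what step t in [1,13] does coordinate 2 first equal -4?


7

t=0: X=(6, -6, 4, 0), d=4 → +e3, X_1=(6, -6, 5, 0)
t=1: X=(6, -6, 5, 0), d=6 → +e4, X_2=(6, -6, 5, 1)
t=2: X=(6, -6, 5, 1), d=5 → -e3, X_3=(6, -6, 4, 1)
t=3: X=(6, -6, 4, 1), d=4 → +e3, X_4=(6, -6, 5, 1)
t=4: X=(6, -6, 5, 1), d=2 → +e2, X_5=(6, -5, 5, 1)
t=5: X=(6, -5, 5, 1), d=5 → -e3, X_6=(6, -5, 4, 1)
t=6: X=(6, -5, 4, 1), d=2 → +e2, X_7=(6, -4, 4, 1)
t=7: X=(6, -4, 4, 1), d=6 → +e4, X_8=(6, -4, 4, 2)
t=8: X=(6, -4, 4, 2), d=7 → -e4, X_9=(6, -4, 4, 1)
t=9: X=(6, -4, 4, 1), d=0 → +e1, X_10=(7, -4, 4, 1)
t=10: X=(7, -4, 4, 1), d=1 → -e1, X_11=(6, -4, 4, 1)
t=11: X=(6, -4, 4, 1), d=6 → +e4, X_12=(6, -4, 4, 2)
t=12: X=(6, -4, 4, 2), d=0 → +e1, X_13=(7, -4, 4, 2)


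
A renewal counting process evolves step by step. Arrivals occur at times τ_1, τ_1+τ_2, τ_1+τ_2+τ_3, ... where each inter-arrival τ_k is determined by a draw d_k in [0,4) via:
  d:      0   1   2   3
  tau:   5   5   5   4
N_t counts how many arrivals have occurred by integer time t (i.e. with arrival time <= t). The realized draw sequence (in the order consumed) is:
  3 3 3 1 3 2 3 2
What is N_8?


draw d_1=3: τ_1=4, arrival time A_1=4
draw d_2=3: τ_2=4, arrival time A_2=8
draw d_3=3: τ_3=4, arrival time A_3=12
draw d_4=1: τ_4=5, arrival time A_4=17
draw d_5=3: τ_5=4, arrival time A_5=21
draw d_6=2: τ_6=5, arrival time A_6=26
draw d_7=3: τ_7=4, arrival time A_7=30
draw d_8=2: τ_8=5, arrival time A_8=35
N_t over t=0..8: 0:0 1:0 2:0 3:0 4:1 5:1 6:1 7:1 8:2

2


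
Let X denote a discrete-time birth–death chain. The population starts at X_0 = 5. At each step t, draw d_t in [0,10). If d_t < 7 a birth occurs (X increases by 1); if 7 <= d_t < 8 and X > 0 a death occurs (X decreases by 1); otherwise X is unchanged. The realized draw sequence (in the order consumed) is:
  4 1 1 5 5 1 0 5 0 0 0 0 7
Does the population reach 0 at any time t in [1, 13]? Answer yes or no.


no

t=0: X=5, d=4 → birth, X_1=6
t=1: X=6, d=1 → birth, X_2=7
t=2: X=7, d=1 → birth, X_3=8
t=3: X=8, d=5 → birth, X_4=9
t=4: X=9, d=5 → birth, X_5=10
t=5: X=10, d=1 → birth, X_6=11
t=6: X=11, d=0 → birth, X_7=12
t=7: X=12, d=5 → birth, X_8=13
t=8: X=13, d=0 → birth, X_9=14
t=9: X=14, d=0 → birth, X_10=15
t=10: X=15, d=0 → birth, X_11=16
t=11: X=16, d=0 → birth, X_12=17
t=12: X=17, d=7 → death, X_13=16


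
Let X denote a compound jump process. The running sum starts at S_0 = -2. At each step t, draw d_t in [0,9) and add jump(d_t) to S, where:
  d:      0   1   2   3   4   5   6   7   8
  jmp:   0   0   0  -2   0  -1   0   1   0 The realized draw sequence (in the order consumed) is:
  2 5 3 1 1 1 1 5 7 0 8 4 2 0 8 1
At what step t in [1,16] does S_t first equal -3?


t=0: S=-2, d=2, jump=0, S_1=-2
t=1: S=-2, d=5, jump=-1, S_2=-3
t=2: S=-3, d=3, jump=-2, S_3=-5
t=3: S=-5, d=1, jump=0, S_4=-5
t=4: S=-5, d=1, jump=0, S_5=-5
t=5: S=-5, d=1, jump=0, S_6=-5
t=6: S=-5, d=1, jump=0, S_7=-5
t=7: S=-5, d=5, jump=-1, S_8=-6
t=8: S=-6, d=7, jump=1, S_9=-5
t=9: S=-5, d=0, jump=0, S_10=-5
t=10: S=-5, d=8, jump=0, S_11=-5
t=11: S=-5, d=4, jump=0, S_12=-5
t=12: S=-5, d=2, jump=0, S_13=-5
t=13: S=-5, d=0, jump=0, S_14=-5
t=14: S=-5, d=8, jump=0, S_15=-5
t=15: S=-5, d=1, jump=0, S_16=-5

2


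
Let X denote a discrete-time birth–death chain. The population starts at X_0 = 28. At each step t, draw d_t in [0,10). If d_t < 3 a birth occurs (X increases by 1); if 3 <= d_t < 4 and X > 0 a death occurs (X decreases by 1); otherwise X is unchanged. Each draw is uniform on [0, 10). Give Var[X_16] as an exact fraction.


144/25

X can drop by at most 1 per step and X_0 = 28 > T = 16, so X_t >= 28 − t >= 12 > 0 for every t <= 16: the floor at 0 (the 'and X > 0' condition) never binds. Hence X_16 = X_0 + Σ_{t<16} Y_t with i.i.d. increments Y_t = y(d_t) ∈ {+1, −1, 0}.
Outcome values over d=0..9: [1, 1, 1, -1, 0, 0, 0, 0, 0, 0]
Σy = 2, Σy² = 4, M = 10
μ = 2/10 = 1/5,  σ² = 4/10 − (1/5)² = 9/25
Independent increments: Var[X_16] = 16·σ² = 16·(9/25) = 144/25


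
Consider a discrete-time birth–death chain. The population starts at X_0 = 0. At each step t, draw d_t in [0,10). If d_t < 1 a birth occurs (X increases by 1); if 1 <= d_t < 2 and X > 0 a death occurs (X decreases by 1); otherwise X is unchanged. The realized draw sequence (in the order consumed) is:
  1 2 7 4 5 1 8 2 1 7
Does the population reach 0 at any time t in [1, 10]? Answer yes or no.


yes

t=0: X=0, d=1 → hold, X_1=0
t=1: X=0, d=2 → hold, X_2=0
t=2: X=0, d=7 → hold, X_3=0
t=3: X=0, d=4 → hold, X_4=0
t=4: X=0, d=5 → hold, X_5=0
t=5: X=0, d=1 → hold, X_6=0
t=6: X=0, d=8 → hold, X_7=0
t=7: X=0, d=2 → hold, X_8=0
t=8: X=0, d=1 → hold, X_9=0
t=9: X=0, d=7 → hold, X_10=0


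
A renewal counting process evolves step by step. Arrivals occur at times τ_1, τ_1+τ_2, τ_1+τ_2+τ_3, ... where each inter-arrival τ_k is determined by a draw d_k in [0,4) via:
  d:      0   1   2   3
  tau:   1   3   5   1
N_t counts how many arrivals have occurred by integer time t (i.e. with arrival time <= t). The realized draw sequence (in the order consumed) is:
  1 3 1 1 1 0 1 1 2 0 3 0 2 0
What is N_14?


6

draw d_1=1: τ_1=3, arrival time A_1=3
draw d_2=3: τ_2=1, arrival time A_2=4
draw d_3=1: τ_3=3, arrival time A_3=7
draw d_4=1: τ_4=3, arrival time A_4=10
draw d_5=1: τ_5=3, arrival time A_5=13
draw d_6=0: τ_6=1, arrival time A_6=14
draw d_7=1: τ_7=3, arrival time A_7=17
draw d_8=1: τ_8=3, arrival time A_8=20
draw d_9=2: τ_9=5, arrival time A_9=25
draw d_10=0: τ_10=1, arrival time A_10=26
draw d_11=3: τ_11=1, arrival time A_11=27
draw d_12=0: τ_12=1, arrival time A_12=28
draw d_13=2: τ_13=5, arrival time A_13=33
draw d_14=0: τ_14=1, arrival time A_14=34
N_t over t=0..14: 0:0 1:0 2:0 3:1 4:2 5:2 6:2 7:3 8:3 9:3 10:4 11:4 12:4 13:5 14:6


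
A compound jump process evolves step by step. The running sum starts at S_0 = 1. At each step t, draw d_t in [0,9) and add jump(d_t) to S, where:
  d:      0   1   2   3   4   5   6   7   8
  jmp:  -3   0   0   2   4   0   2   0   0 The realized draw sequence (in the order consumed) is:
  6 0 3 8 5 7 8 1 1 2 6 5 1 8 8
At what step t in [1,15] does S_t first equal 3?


1

t=0: S=1, d=6, jump=2, S_1=3
t=1: S=3, d=0, jump=-3, S_2=0
t=2: S=0, d=3, jump=2, S_3=2
t=3: S=2, d=8, jump=0, S_4=2
t=4: S=2, d=5, jump=0, S_5=2
t=5: S=2, d=7, jump=0, S_6=2
t=6: S=2, d=8, jump=0, S_7=2
t=7: S=2, d=1, jump=0, S_8=2
t=8: S=2, d=1, jump=0, S_9=2
t=9: S=2, d=2, jump=0, S_10=2
t=10: S=2, d=6, jump=2, S_11=4
t=11: S=4, d=5, jump=0, S_12=4
t=12: S=4, d=1, jump=0, S_13=4
t=13: S=4, d=8, jump=0, S_14=4
t=14: S=4, d=8, jump=0, S_15=4


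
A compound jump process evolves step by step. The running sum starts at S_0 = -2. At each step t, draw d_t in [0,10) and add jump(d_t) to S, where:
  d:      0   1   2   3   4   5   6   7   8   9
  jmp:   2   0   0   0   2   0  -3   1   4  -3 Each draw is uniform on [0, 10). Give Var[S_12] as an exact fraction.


1263/25

Outcome values over d=0..9: [2, 0, 0, 0, 2, 0, -3, 1, 4, -3]
Σy = 3, Σy² = 43, M = 10
μ = 3/10 = 3/10,  σ² = 43/10 − (3/10)² = 421/100
Independent increments: Var[S_12] = 12·σ² = 12·(421/100) = 1263/25


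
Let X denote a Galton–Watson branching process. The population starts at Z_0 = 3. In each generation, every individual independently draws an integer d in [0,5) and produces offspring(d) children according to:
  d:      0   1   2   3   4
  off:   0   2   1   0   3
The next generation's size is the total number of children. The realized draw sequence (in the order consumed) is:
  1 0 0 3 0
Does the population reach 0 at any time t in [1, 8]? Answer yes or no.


yes

gen 0: Z_0=3, draws=[1, 0, 0], offspring=[2, 0, 0], Z_1=2
gen 1: Z_1=2, draws=[3, 0], offspring=[0, 0], Z_2=0
gen 2: Z_2=0, draws=[], offspring=[], Z_3=0
gen 3: Z_3=0, draws=[], offspring=[], Z_4=0
gen 4: Z_4=0, draws=[], offspring=[], Z_5=0
gen 5: Z_5=0, draws=[], offspring=[], Z_6=0
gen 6: Z_6=0, draws=[], offspring=[], Z_7=0
gen 7: Z_7=0, draws=[], offspring=[], Z_8=0


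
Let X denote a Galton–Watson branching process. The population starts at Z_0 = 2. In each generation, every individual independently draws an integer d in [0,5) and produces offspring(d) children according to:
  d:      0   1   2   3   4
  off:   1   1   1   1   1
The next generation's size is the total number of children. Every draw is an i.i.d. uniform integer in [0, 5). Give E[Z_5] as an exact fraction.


Outcome values over d=0..4: [1, 1, 1, 1, 1]
Σy = 5, Σy² = 5, M = 5
μ = 5/5 = 1,  σ² = 5/5 − (1)² = 0
E[Z_0] = 2
E[Z_1] = 1·E[Z_0] = 2
E[Z_2] = 1·E[Z_1] = 2
E[Z_3] = 1·E[Z_2] = 2
E[Z_4] = 1·E[Z_3] = 2
E[Z_5] = 1·E[Z_4] = 2

2


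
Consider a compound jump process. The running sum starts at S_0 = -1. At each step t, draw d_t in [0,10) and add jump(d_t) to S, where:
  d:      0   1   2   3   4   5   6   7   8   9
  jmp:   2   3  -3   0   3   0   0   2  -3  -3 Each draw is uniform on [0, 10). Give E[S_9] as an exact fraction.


Outcome values over d=0..9: [2, 3, -3, 0, 3, 0, 0, 2, -3, -3]
Σy = 1, Σy² = 53, M = 10
μ = 1/10 = 1/10,  σ² = 53/10 − (1/10)² = 529/100
E[S_9] = -1 + 9·(1/10) = -1/10

-1/10


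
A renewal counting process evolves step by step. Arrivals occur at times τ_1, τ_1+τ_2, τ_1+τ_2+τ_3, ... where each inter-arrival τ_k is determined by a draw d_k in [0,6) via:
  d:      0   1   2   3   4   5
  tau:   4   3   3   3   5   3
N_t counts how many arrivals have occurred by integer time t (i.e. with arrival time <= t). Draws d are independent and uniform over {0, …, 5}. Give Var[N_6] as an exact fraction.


20/81

Inter-arrival values over d=0..5: [4, 3, 3, 3, 5, 3]
Each d has probability 1/6, so the pmf of τ is: f(3) = 2/3, f(4) = 1/6, f(5) = 1/6
Let p_n(j) = P(N_n = j), with p_0 = [1]. Condition on τ_1: p_n(0) = P(τ > n), and for j >= 1, p_n(j) = Σ_{k<=n} f(k)·p_{n−k}(j−1)
p_1 = [1]  (j = 0)
p_2 = [1]  (j = 0)
p_3 = [1/3, 2/3]  (j = 0..1)
p_4 = [1/6, 5/6]  (j = 0..1)
p_5 = [0, 1]  (j = 0..1)
p_6 = [0, 5/9, 4/9]  (j = 0..2)
E[N_6] = Σ j·p_6(j) = 13/9;  E[N_6²] = Σ j²·p_6(j) = 7/3
Var[N_6] = 7/3 − (13/9)² = 20/81


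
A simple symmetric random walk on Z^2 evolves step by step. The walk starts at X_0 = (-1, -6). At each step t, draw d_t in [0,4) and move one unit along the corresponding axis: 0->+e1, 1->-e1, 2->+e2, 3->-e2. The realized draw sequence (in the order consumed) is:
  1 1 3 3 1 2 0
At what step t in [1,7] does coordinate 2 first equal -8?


4

t=0: X=(-1, -6), d=1 → -e1, X_1=(-2, -6)
t=1: X=(-2, -6), d=1 → -e1, X_2=(-3, -6)
t=2: X=(-3, -6), d=3 → -e2, X_3=(-3, -7)
t=3: X=(-3, -7), d=3 → -e2, X_4=(-3, -8)
t=4: X=(-3, -8), d=1 → -e1, X_5=(-4, -8)
t=5: X=(-4, -8), d=2 → +e2, X_6=(-4, -7)
t=6: X=(-4, -7), d=0 → +e1, X_7=(-3, -7)


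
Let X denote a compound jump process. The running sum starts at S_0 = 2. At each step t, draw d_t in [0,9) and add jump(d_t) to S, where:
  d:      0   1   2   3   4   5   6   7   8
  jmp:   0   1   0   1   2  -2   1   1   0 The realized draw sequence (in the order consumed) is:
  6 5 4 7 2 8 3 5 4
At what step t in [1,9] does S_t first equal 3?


t=0: S=2, d=6, jump=1, S_1=3
t=1: S=3, d=5, jump=-2, S_2=1
t=2: S=1, d=4, jump=2, S_3=3
t=3: S=3, d=7, jump=1, S_4=4
t=4: S=4, d=2, jump=0, S_5=4
t=5: S=4, d=8, jump=0, S_6=4
t=6: S=4, d=3, jump=1, S_7=5
t=7: S=5, d=5, jump=-2, S_8=3
t=8: S=3, d=4, jump=2, S_9=5

1
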